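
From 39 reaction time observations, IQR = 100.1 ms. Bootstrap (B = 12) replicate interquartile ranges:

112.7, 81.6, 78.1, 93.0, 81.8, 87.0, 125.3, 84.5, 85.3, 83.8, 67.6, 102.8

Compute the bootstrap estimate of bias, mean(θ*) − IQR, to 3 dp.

mean(θ*) = (112.7 + 81.6 + 78.1 + 93.0 + 81.8 + 87.0 + 125.3 + 84.5 + 85.3 + 83.8 + 67.6 + 102.8) / 12 = 90.2917
bias = 90.2917 − 100.1

bias = −9.808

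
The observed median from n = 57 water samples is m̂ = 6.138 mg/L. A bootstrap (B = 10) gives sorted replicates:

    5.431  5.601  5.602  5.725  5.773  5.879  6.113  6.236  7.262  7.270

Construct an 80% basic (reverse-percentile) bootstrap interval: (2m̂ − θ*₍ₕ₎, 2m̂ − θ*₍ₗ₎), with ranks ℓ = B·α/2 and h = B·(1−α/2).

(5.014, 6.845)

Percentile endpoints at ranks 1 and 9: θ*₍1₎ = 5.431, θ*₍9₎ = 7.262.
Basic interval reflects these around m̂:
  lower = 2 × 6.138 − 7.262 = 5.014
  upper = 2 × 6.138 − 5.431 = 6.845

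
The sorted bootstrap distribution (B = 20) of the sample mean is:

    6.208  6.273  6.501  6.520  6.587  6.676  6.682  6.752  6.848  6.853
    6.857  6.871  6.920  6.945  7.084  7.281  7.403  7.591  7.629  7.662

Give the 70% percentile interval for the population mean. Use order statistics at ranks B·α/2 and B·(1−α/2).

α = 0.30; lower rank = 20 × 0.150 = 3; upper rank = 20 × 0.850 = 17.
The 3rd smallest replicate is 6.501; the 17th is 7.403.

(6.501, 7.403)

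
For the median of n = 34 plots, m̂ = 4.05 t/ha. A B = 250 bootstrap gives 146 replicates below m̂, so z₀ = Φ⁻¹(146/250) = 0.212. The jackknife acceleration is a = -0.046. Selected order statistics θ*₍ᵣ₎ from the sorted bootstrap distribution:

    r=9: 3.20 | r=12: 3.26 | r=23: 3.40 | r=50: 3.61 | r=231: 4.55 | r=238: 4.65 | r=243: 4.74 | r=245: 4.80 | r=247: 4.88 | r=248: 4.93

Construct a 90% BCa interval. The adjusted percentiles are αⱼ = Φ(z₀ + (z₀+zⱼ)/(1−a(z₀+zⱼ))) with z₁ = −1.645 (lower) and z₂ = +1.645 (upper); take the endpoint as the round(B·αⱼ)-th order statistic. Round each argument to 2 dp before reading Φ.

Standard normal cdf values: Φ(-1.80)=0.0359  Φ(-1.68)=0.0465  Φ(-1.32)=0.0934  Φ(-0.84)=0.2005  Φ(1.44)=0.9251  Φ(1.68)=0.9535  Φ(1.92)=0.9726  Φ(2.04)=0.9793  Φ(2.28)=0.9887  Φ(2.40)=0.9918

Lower: z₀ + z₁ = 0.212 + (-1.645) = -1.433; 1 − a(z₀+z₁) = 1 − (-0.046)(-1.433) = 0.9341; argument = 0.212 + (-1.433)/0.9341 = -1.3221 → -1.32.
α₁ = Φ(-1.32) = 0.0934; rank = round(250 × 0.0934) = 23; θ*₍23₎ = 3.40.
Upper: z₀ + z₂ = 1.857; 1 − a(z₀+z₂) = 1.0854; argument = 1.9229 → 1.92; α₂ = 0.9726; rank = 243; θ*₍243₎ = 4.74.

(3.40, 4.74)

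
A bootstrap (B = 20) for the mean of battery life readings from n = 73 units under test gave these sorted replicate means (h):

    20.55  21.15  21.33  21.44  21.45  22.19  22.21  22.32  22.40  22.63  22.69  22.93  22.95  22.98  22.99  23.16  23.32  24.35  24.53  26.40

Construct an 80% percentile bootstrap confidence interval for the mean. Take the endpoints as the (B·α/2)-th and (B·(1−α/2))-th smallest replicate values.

(21.15, 24.35)

α = 0.20; lower rank = 20 × 0.100 = 2; upper rank = 20 × 0.900 = 18.
The 2nd smallest replicate is 21.15; the 18th is 24.35.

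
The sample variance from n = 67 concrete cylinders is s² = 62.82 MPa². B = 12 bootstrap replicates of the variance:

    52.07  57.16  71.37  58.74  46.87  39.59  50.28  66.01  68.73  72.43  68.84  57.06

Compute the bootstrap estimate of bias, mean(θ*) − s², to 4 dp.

mean(θ*) = (52.07 + 57.16 + 71.37 + 58.74 + 46.87 + 39.59 + 50.28 + 66.01 + 68.73 + 72.43 + 68.84 + 57.06) / 12 = 59.09583
bias = 59.09583 − 62.82

bias = −3.7242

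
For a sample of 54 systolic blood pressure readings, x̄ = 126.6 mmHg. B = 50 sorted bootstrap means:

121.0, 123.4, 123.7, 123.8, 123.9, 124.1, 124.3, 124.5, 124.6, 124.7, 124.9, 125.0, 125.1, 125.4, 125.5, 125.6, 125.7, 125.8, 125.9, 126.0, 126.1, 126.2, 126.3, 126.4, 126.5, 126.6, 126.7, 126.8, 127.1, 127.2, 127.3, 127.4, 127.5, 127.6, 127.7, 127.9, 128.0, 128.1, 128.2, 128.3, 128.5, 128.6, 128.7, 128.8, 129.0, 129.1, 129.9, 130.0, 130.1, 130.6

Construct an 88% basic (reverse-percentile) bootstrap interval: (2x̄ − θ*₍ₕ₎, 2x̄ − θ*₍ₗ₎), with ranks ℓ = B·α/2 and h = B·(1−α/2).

Percentile endpoints at ranks 3 and 47: θ*₍3₎ = 123.7, θ*₍47₎ = 129.9.
Basic interval reflects these around x̄:
  lower = 2 × 126.6 − 129.9 = 123.3
  upper = 2 × 126.6 − 123.7 = 129.5

(123.3, 129.5)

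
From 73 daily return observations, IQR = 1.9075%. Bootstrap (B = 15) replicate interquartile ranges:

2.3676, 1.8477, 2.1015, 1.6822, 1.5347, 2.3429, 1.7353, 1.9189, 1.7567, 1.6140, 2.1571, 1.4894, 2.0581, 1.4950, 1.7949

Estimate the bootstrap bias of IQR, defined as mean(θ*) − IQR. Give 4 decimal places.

bias = −0.0478

mean(θ*) = (2.3676 + 1.8477 + 2.1015 + 1.6822 + 1.5347 + 2.3429 + 1.7353 + 1.9189 + 1.7567 + 1.6140 + 2.1571 + 1.4894 + 2.0581 + 1.4950 + 1.7949) / 15 = 1.85973
bias = 1.85973 − 1.9075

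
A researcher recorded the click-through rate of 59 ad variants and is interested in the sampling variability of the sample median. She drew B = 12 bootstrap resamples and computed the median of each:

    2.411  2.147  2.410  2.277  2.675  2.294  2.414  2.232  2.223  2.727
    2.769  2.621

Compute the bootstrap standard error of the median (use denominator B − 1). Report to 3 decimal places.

SE* = 0.214

Bootstrap SE is the standard deviation of the 12 replicate medians.
Mean of replicates: (2.411 + 2.147 + 2.410 + 2.277 + 2.675 + 2.294 + 2.414 + 2.232 + 2.223 + 2.727 + 2.769 + 2.621) / 12 = 29.2000 / 12 = 2.4333
Sum of squared deviations: (−0.0223)² + (−0.2863)² + (−0.0233)² + (−0.1563)² + (+0.2417)² + (−0.1393)² + (−0.0193)² + (−0.2013)² + (−0.2103)² + (+0.2937)² + (+0.3357)² + (+0.1877)² = 0.5046
Variance = 0.5046 / 11 = 0.0459
SE* = √0.0459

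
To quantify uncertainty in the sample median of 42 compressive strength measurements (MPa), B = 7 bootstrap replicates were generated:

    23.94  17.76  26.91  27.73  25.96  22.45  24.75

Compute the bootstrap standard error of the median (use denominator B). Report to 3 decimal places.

SE* = 3.112

Bootstrap SE is the standard deviation of the 7 replicate medians.
Mean of replicates: (23.94 + 17.76 + 26.91 + 27.73 + 25.96 + 22.45 + 24.75) / 7 = 169.5000 / 7 = 24.2143
Sum of squared deviations: (−0.2743)² + (−6.4543)² + (+2.6957)² + (+3.5157)² + (+1.7457)² + (−1.7643)² + (+0.5357)² = 67.8074
Variance = 67.8074 / 7 = 9.6868
SE* = √9.6868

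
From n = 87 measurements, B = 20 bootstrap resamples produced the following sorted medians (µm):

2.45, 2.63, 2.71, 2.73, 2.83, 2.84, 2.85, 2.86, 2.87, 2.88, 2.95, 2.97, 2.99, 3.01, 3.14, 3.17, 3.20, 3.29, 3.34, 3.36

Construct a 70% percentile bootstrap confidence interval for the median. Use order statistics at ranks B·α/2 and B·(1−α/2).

α = 0.30; lower rank = 20 × 0.150 = 3; upper rank = 20 × 0.850 = 17.
The 3rd smallest replicate is 2.71; the 17th is 3.20.

(2.71, 3.20)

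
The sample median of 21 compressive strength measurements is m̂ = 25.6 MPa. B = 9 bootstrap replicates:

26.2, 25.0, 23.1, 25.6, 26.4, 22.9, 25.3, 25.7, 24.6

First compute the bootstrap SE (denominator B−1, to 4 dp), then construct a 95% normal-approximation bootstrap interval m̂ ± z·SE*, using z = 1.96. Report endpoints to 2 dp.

(23.15, 28.05)

Mean of replicates = 24.9778; sum of squared deviations = 12.5156; SE* = √(12.5156/8) = 1.2508
Margin = 1.96 × 1.2508 = 2.452
Interval: 25.6 ± 2.452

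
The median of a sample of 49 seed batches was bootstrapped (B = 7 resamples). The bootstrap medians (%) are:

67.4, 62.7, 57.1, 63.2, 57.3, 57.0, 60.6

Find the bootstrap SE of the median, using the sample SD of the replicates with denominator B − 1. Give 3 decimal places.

Bootstrap SE is the standard deviation of the 7 replicate medians.
Mean of replicates: (67.4 + 62.7 + 57.1 + 63.2 + 57.3 + 57.0 + 60.6) / 7 = 425.3000 / 7 = 60.7571
Sum of squared deviations: (+6.6429)² + (+1.9429)² + (−3.6571)² + (+2.4429)² + (−3.4571)² + (−3.7571)² + (−0.1571)² = 93.3371
Variance = 93.3371 / 6 = 15.5562
SE* = √15.5562

SE* = 3.944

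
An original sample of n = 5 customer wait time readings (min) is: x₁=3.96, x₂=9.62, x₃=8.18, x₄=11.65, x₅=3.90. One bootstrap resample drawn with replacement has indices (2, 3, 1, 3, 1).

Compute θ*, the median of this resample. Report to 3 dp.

θ* = 8.180

Resample values: 9.62, 8.18, 3.96, 8.18, 3.96.
Sorted: 3.96, 3.96, 8.18, 8.18, 9.62
Median = middle value = 8.180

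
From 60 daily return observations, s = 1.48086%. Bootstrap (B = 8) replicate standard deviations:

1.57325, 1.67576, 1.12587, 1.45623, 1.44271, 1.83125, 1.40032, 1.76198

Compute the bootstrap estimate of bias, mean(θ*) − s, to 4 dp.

bias = +0.0526

mean(θ*) = (1.57325 + 1.67576 + 1.12587 + 1.45623 + 1.44271 + 1.83125 + 1.40032 + 1.76198) / 8 = 1.53342
bias = 1.53342 − 1.48086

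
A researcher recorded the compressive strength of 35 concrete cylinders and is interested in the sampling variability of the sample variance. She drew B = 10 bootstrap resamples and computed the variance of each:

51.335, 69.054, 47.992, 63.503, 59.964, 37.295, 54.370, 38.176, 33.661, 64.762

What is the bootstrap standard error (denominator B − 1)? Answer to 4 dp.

Bootstrap SE is the standard deviation of the 10 replicate variances.
Mean of replicates: (51.335 + 69.054 + 47.992 + 63.503 + 59.964 + 37.295 + 54.370 + 38.176 + 33.661 + 64.762) / 10 = 520.11200 / 10 = 52.01120
Sum of squared deviations: (−0.67620)² + (+17.04280)² + (−4.01920)² + (+11.49180)² + (+7.95280)² + (−14.71620)² + (+2.35880)² + (−13.83520)² + (−18.35020)² + (+12.75080)² = 1415.23272
Variance = 1415.23272 / 9 = 157.24808
SE* = √157.24808

SE* = 12.5399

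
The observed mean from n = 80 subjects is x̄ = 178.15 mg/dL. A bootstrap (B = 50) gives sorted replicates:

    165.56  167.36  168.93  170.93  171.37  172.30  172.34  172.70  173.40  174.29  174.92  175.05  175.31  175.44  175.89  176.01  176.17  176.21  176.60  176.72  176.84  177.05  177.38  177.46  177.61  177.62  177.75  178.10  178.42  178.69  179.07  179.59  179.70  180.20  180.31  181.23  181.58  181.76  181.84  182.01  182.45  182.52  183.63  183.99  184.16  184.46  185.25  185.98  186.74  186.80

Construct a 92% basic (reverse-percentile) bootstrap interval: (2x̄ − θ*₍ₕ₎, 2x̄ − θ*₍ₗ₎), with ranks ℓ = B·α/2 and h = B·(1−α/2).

Percentile endpoints at ranks 2 and 48: θ*₍2₎ = 167.36, θ*₍48₎ = 185.98.
Basic interval reflects these around x̄:
  lower = 2 × 178.15 − 185.98 = 170.32
  upper = 2 × 178.15 − 167.36 = 188.94

(170.32, 188.94)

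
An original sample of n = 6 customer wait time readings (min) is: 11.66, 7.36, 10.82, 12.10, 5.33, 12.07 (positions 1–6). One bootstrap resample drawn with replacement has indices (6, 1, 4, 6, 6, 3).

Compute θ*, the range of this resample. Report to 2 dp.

θ* = 1.28

Resample values: 12.07, 11.66, 12.10, 12.07, 12.07, 10.82.
Range = 12.10 − 10.82 = 1.28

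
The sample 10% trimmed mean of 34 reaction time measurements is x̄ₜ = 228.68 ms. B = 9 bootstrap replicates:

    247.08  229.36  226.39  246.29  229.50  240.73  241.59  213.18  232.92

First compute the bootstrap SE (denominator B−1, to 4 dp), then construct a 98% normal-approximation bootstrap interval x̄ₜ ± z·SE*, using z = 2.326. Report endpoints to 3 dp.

Mean of replicates = 234.1156; sum of squared deviations = 959.2418; SE* = √(959.2418/8) = 10.9501
Margin = 2.326 × 10.9501 = 25.4699
Interval: 228.68 ± 25.4699

(203.210, 254.150)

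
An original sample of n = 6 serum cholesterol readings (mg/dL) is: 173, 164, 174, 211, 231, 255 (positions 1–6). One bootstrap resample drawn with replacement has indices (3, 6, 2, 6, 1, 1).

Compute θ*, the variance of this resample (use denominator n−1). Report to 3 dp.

Resample values: 174, 255, 164, 255, 173, 173.
Mean = 199.0000; sum of squared deviations = 9474.0000
s² = 9474.0000 / 5 = 1894.8000

θ* = 1894.800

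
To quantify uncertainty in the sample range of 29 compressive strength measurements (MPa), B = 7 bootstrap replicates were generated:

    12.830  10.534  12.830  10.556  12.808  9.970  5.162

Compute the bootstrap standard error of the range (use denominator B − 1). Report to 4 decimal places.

Bootstrap SE is the standard deviation of the 7 replicate ranges.
Mean of replicates: (12.830 + 10.534 + 12.830 + 10.556 + 12.808 + 9.970 + 5.162) / 7 = 74.69000 / 7 = 10.67000
Sum of squared deviations: (+2.16000)² + (−0.13600)² + (+2.16000)² + (−0.11400)² + (+2.13800)² + (−0.70000)² + (−5.50800)² = 44.76180
Variance = 44.76180 / 6 = 7.46030
SE* = √7.46030

SE* = 2.7314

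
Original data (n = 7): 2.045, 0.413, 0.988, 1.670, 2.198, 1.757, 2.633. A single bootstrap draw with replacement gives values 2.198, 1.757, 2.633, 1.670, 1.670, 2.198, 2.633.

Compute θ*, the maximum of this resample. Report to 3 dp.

Maximum = 2.633

θ* = 2.633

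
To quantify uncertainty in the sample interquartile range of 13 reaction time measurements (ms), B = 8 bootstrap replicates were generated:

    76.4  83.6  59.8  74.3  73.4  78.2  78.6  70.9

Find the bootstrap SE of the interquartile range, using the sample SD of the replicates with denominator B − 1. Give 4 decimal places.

Bootstrap SE is the standard deviation of the 8 replicate interquartile ranges.
Mean of replicates: (76.4 + 83.6 + 59.8 + 74.3 + 73.4 + 78.2 + 78.6 + 70.9) / 8 = 595.20000 / 8 = 74.40000
Sum of squared deviations: (+2.00000)² + (+9.20000)² + (−14.60000)² + (−0.10000)² + (−1.00000)² + (+3.80000)² + (+4.20000)² + (−3.50000)² = 347.14000
Variance = 347.14000 / 7 = 49.59143
SE* = √49.59143

SE* = 7.0421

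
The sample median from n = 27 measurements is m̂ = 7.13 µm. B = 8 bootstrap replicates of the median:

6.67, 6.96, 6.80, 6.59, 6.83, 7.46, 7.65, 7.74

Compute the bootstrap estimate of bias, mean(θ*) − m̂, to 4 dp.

bias = −0.0425

mean(θ*) = (6.67 + 6.96 + 6.80 + 6.59 + 6.83 + 7.46 + 7.65 + 7.74) / 8 = 7.08750
bias = 7.08750 − 7.13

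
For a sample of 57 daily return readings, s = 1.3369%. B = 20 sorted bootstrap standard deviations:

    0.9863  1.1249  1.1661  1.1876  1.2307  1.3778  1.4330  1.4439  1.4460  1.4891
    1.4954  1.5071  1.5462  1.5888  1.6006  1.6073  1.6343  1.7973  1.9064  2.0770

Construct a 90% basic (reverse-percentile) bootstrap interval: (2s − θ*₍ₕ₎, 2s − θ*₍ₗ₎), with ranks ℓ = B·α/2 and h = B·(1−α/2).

(0.7674, 1.6875)

Percentile endpoints at ranks 1 and 19: θ*₍1₎ = 0.9863, θ*₍19₎ = 1.9064.
Basic interval reflects these around s:
  lower = 2 × 1.3369 − 1.9064 = 0.7674
  upper = 2 × 1.3369 − 0.9863 = 1.6875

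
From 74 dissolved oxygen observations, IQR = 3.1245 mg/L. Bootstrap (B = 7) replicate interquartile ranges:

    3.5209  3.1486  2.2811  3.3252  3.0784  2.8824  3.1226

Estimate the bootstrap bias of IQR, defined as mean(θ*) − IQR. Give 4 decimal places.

bias = −0.0732

mean(θ*) = (3.5209 + 3.1486 + 2.2811 + 3.3252 + 3.0784 + 2.8824 + 3.1226) / 7 = 3.05131
bias = 3.05131 − 3.1245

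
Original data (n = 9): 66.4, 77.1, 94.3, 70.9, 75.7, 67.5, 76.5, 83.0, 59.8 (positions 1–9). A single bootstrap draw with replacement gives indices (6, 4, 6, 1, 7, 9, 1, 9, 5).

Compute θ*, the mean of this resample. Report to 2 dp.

θ* = 67.83

Resample values: 67.5, 70.9, 67.5, 66.4, 76.5, 59.8, 66.4, 59.8, 75.7.
Mean = (67.5 + 70.9 + 67.5 + 66.4 + 76.5 + 59.8 + 66.4 + 59.8 + 75.7) / 9 = 610.50 / 9 = 67.83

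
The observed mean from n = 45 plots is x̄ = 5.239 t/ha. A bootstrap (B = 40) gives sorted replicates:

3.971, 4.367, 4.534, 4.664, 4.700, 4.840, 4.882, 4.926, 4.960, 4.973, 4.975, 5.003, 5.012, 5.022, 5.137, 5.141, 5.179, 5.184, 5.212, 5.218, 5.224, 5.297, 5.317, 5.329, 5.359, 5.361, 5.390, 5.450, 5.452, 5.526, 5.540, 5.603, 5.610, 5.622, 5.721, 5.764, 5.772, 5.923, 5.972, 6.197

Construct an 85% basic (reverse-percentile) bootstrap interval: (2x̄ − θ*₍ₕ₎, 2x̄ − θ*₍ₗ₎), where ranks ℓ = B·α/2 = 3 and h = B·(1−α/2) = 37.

(4.706, 5.944)

Percentile endpoints at ranks 3 and 37: θ*₍3₎ = 4.534, θ*₍37₎ = 5.772.
Basic interval reflects these around x̄:
  lower = 2 × 5.239 − 5.772 = 4.706
  upper = 2 × 5.239 − 4.534 = 5.944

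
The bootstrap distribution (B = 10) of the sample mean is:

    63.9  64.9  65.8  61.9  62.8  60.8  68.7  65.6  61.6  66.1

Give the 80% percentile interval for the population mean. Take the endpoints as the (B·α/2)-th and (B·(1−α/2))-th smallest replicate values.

Sorted replicates: 60.8, 61.6, 61.9, 62.8, 63.9, 64.9, 65.6, 65.8, 66.1, 68.7
α = 0.20; lower rank = 10 × 0.100 = 1; upper rank = 10 × 0.900 = 9.
The 1st smallest replicate is 60.8; the 9th is 66.1.

(60.8, 66.1)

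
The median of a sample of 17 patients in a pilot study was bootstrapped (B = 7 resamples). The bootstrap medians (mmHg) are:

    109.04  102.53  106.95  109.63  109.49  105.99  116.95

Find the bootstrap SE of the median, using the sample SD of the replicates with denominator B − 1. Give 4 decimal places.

Bootstrap SE is the standard deviation of the 7 replicate medians.
Mean of replicates: (109.04 + 102.53 + 106.95 + 109.63 + 109.49 + 105.99 + 116.95) / 7 = 760.58000 / 7 = 108.65429
Sum of squared deviations: (+0.38571)² + (−6.12429)² + (−1.70429)² + (+0.97571)² + (+0.83571)² + (−2.66429)² + (+8.29571)² = 118.12797
Variance = 118.12797 / 6 = 19.68800
SE* = √19.68800

SE* = 4.4371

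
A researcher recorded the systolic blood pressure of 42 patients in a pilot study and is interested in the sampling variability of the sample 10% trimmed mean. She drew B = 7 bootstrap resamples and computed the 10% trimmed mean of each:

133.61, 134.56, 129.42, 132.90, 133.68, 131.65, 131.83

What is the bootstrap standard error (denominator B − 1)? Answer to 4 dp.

Bootstrap SE is the standard deviation of the 7 replicate 10% trimmed means.
Mean of replicates: (133.61 + 134.56 + 129.42 + 132.90 + 133.68 + 131.65 + 131.83) / 7 = 927.65000 / 7 = 132.52143
Sum of squared deviations: (+1.08857)² + (+2.03857)² + (−3.10143)² + (+0.37857)² + (+1.15857)² + (−0.87143)² + (−0.69143)² = 17.68269
Variance = 17.68269 / 6 = 2.94711
SE* = √2.94711

SE* = 1.7167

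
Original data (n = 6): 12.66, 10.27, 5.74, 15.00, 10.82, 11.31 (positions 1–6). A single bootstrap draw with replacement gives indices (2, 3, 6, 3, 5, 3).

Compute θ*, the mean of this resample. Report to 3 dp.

Resample values: 10.27, 5.74, 11.31, 5.74, 10.82, 5.74.
Mean = (10.27 + 5.74 + 11.31 + 5.74 + 10.82 + 5.74) / 6 = 49.620 / 6 = 8.270

θ* = 8.270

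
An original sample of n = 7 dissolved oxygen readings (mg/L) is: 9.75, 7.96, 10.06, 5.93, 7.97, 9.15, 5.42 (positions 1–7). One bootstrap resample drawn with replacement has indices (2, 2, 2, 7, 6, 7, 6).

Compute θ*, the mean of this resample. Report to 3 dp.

Resample values: 7.96, 7.96, 7.96, 5.42, 9.15, 5.42, 9.15.
Mean = (7.96 + 7.96 + 7.96 + 5.42 + 9.15 + 5.42 + 9.15) / 7 = 53.020 / 7 = 7.574

θ* = 7.574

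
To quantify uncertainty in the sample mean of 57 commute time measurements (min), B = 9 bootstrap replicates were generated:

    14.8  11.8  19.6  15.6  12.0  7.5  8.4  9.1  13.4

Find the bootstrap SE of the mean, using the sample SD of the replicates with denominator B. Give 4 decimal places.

Bootstrap SE is the standard deviation of the 9 replicate means.
Mean of replicates: (14.8 + 11.8 + 19.6 + 15.6 + 12.0 + 7.5 + 8.4 + 9.1 + 13.4) / 9 = 112.20000 / 9 = 12.46667
Sum of squared deviations: (+2.33333)² + (−0.66667)² + (+7.13333)² + (+3.13333)² + (−0.46667)² + (−4.96667)² + (−4.06667)² + (−3.36667)² + (+0.93333)² = 120.22000
Variance = 120.22000 / 9 = 13.35778
SE* = √13.35778

SE* = 3.6548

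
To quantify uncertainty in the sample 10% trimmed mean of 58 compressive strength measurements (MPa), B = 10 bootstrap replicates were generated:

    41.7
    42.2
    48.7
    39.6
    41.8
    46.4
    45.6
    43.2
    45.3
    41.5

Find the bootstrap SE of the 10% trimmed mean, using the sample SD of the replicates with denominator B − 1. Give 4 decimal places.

SE* = 2.7913

Bootstrap SE is the standard deviation of the 10 replicate 10% trimmed means.
Mean of replicates: (41.7 + 42.2 + 48.7 + 39.6 + 41.8 + 46.4 + 45.6 + 43.2 + 45.3 + 41.5) / 10 = 436.00000 / 10 = 43.60000
Sum of squared deviations: (−1.90000)² + (−1.40000)² + (+5.10000)² + (−4.00000)² + (−1.80000)² + (+2.80000)² + (+2.00000)² + (−0.40000)² + (+1.70000)² + (−2.10000)² = 70.12000
Variance = 70.12000 / 9 = 7.79111
SE* = √7.79111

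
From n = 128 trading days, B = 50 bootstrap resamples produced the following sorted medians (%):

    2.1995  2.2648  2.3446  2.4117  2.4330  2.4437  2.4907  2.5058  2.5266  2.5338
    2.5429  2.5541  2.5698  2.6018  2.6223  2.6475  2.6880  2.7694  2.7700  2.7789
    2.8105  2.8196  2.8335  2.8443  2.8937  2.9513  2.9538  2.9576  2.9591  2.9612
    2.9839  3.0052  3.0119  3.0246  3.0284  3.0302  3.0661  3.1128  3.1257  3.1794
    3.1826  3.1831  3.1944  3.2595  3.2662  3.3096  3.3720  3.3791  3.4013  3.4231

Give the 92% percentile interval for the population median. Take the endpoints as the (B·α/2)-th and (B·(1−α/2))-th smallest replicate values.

α = 0.08; lower rank = 50 × 0.040 = 2; upper rank = 50 × 0.960 = 48.
The 2nd smallest replicate is 2.2648; the 48th is 3.3791.

(2.2648, 3.3791)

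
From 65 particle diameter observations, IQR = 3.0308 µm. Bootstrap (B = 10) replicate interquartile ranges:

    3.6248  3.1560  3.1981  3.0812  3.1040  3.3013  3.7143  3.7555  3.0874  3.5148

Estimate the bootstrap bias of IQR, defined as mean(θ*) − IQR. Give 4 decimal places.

bias = +0.3229

mean(θ*) = (3.6248 + 3.1560 + 3.1981 + 3.0812 + 3.1040 + 3.3013 + 3.7143 + 3.7555 + 3.0874 + 3.5148) / 10 = 3.35374
bias = 3.35374 − 3.0308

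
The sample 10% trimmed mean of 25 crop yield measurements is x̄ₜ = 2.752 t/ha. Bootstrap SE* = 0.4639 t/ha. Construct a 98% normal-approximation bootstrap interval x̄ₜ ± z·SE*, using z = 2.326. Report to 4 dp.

(1.6730, 3.8310)

Margin = 2.326 × 0.4639 = 1.07903
Interval: 2.752 ± 1.07903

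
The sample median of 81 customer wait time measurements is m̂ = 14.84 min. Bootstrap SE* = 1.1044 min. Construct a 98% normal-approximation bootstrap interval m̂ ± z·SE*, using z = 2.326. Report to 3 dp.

(12.271, 17.409)

Margin = 2.326 × 1.1044 = 2.5688
Interval: 14.84 ± 2.5688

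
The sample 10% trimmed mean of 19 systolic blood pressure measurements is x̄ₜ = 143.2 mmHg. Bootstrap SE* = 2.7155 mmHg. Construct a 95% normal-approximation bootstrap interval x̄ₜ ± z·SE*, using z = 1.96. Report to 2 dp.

(137.88, 148.52)

Margin = 1.96 × 2.7155 = 5.322
Interval: 143.2 ± 5.322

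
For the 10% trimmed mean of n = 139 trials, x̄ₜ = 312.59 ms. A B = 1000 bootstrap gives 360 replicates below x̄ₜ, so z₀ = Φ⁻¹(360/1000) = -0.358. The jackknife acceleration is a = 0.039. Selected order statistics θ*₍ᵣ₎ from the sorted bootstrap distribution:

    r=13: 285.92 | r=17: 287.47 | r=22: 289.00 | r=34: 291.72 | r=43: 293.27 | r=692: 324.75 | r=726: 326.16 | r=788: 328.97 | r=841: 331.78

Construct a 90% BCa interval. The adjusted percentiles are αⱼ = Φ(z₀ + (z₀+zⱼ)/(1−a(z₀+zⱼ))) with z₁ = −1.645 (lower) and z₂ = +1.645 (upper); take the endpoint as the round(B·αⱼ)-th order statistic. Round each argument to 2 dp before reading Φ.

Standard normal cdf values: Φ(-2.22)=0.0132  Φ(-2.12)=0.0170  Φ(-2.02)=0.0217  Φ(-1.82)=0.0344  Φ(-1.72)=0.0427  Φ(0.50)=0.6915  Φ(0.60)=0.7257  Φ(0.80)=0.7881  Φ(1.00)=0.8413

Lower: z₀ + z₁ = -0.358 + (-1.645) = -2.003; 1 − a(z₀+z₁) = 1 − (0.039)(-2.003) = 1.0781; argument = -0.358 + (-2.003)/1.0781 = -2.2159 → -2.22.
α₁ = Φ(-2.22) = 0.0132; rank = round(1000 × 0.0132) = 13; θ*₍13₎ = 285.92.
Upper: z₀ + z₂ = 1.287; 1 − a(z₀+z₂) = 0.9498; argument = 0.9970 → 1.00; α₂ = 0.8413; rank = 841; θ*₍841₎ = 331.78.

(285.92, 331.78)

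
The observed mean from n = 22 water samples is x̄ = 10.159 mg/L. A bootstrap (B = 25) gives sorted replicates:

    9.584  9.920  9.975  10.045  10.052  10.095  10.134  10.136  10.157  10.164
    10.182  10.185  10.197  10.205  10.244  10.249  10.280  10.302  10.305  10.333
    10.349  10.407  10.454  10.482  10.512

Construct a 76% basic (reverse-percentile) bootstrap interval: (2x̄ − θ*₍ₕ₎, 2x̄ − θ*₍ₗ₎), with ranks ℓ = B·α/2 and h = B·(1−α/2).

Percentile endpoints at ranks 3 and 22: θ*₍3₎ = 9.975, θ*₍22₎ = 10.407.
Basic interval reflects these around x̄:
  lower = 2 × 10.159 − 10.407 = 9.911
  upper = 2 × 10.159 − 9.975 = 10.343

(9.911, 10.343)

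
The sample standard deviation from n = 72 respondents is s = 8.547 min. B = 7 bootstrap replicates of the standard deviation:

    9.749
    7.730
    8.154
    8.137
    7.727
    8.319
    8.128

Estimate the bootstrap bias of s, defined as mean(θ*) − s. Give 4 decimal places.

mean(θ*) = (9.749 + 7.730 + 8.154 + 8.137 + 7.727 + 8.319 + 8.128) / 7 = 8.27771
bias = 8.27771 − 8.547

bias = −0.2693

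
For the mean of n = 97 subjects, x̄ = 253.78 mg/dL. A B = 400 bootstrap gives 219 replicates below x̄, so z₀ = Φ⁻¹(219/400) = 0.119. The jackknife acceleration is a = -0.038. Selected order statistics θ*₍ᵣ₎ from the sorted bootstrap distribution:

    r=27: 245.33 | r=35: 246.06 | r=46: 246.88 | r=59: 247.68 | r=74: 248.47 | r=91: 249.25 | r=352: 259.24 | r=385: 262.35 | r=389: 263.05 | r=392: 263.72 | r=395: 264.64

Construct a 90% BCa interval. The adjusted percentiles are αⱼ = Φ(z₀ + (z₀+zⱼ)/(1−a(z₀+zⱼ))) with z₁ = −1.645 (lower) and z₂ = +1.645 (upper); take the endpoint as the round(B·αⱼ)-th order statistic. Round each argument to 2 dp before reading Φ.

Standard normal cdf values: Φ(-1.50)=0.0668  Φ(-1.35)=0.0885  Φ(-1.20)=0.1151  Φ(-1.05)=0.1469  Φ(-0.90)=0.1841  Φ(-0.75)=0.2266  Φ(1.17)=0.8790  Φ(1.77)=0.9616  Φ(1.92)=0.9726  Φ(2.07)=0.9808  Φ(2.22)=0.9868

(245.33, 262.35)

Lower: z₀ + z₁ = 0.119 + (-1.645) = -1.526; 1 − a(z₀+z₁) = 1 − (-0.038)(-1.526) = 0.9420; argument = 0.119 + (-1.526)/0.9420 = -1.5009 → -1.50.
α₁ = Φ(-1.50) = 0.0668; rank = round(400 × 0.0668) = 27; θ*₍27₎ = 245.33.
Upper: z₀ + z₂ = 1.764; 1 − a(z₀+z₂) = 1.0670; argument = 1.7722 → 1.77; α₂ = 0.9616; rank = 385; θ*₍385₎ = 262.35.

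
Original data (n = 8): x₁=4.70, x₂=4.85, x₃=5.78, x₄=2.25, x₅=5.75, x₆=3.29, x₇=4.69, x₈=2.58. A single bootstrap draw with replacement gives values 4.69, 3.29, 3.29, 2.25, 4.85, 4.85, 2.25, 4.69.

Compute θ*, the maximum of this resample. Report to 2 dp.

Maximum = 4.85

θ* = 4.85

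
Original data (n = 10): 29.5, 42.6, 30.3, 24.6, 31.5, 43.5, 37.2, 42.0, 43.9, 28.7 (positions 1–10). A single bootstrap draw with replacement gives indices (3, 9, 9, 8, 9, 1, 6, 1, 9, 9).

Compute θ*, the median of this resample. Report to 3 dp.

θ* = 43.700

Resample values: 30.3, 43.9, 43.9, 42.0, 43.9, 29.5, 43.5, 29.5, 43.9, 43.9.
Sorted: 29.5, 29.5, 30.3, 42.0, 43.5, 43.9, 43.9, 43.9, 43.9, 43.9
Median = average of the two middle values = 43.700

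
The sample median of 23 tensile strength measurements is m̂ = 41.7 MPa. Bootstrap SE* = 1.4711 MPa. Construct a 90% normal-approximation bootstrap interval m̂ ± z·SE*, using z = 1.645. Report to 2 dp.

Margin = 1.645 × 1.4711 = 2.420
Interval: 41.7 ± 2.420

(39.28, 44.12)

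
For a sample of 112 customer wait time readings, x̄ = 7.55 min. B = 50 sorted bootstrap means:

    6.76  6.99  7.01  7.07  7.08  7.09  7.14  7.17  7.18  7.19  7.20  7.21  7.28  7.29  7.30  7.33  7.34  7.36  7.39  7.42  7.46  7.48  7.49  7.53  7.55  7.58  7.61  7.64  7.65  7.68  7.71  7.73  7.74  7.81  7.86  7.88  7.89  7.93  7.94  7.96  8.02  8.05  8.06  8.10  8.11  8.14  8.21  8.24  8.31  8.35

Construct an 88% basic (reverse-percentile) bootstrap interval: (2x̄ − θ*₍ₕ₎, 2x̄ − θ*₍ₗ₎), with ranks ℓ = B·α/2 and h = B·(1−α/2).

(6.89, 8.09)

Percentile endpoints at ranks 3 and 47: θ*₍3₎ = 7.01, θ*₍47₎ = 8.21.
Basic interval reflects these around x̄:
  lower = 2 × 7.55 − 8.21 = 6.89
  upper = 2 × 7.55 − 7.01 = 8.09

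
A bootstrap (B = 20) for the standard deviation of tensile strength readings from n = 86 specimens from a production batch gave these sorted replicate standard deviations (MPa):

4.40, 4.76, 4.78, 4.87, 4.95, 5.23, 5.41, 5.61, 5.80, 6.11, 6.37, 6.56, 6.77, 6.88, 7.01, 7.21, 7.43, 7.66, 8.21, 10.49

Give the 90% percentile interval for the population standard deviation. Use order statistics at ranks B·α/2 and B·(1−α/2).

(4.40, 8.21)

α = 0.10; lower rank = 20 × 0.050 = 1; upper rank = 20 × 0.950 = 19.
The 1st smallest replicate is 4.40; the 19th is 8.21.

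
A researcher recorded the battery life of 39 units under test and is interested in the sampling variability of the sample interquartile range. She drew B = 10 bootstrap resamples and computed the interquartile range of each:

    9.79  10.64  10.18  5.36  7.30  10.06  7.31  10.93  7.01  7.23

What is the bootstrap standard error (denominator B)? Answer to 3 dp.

Bootstrap SE is the standard deviation of the 10 replicate interquartile ranges.
Mean of replicates: (9.79 + 10.64 + 10.18 + 5.36 + 7.30 + 10.06 + 7.31 + 10.93 + 7.01 + 7.23) / 10 = 85.8100 / 10 = 8.5810
Sum of squared deviations: (+1.2090)² + (+2.0590)² + (+1.5990)² + (−3.2210)² + (−1.2810)² + (+1.4790)² + (−1.2710)² + (+2.3490)² + (−1.5710)² + (−1.3510)² = 33.8877
Variance = 33.8877 / 10 = 3.3888
SE* = √3.3888

SE* = 1.841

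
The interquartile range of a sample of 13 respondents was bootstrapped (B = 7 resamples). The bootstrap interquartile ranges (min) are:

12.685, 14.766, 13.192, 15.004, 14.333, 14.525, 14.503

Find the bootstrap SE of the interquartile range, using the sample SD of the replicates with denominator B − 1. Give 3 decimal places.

Bootstrap SE is the standard deviation of the 7 replicate interquartile ranges.
Mean of replicates: (12.685 + 14.766 + 13.192 + 15.004 + 14.333 + 14.525 + 14.503) / 7 = 99.0080 / 7 = 14.1440
Sum of squared deviations: (−1.4590)² + (+0.6220)² + (−0.9520)² + (+0.8600)² + (+0.1890)² + (+0.3810)² + (+0.3590)² = 4.4712
Variance = 4.4712 / 6 = 0.7452
SE* = √0.7452

SE* = 0.863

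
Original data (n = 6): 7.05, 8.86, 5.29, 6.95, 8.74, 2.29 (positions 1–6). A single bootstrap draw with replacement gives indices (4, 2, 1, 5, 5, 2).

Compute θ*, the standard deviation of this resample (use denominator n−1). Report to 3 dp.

Resample values: 6.95, 8.86, 7.05, 8.74, 8.74, 8.86.
Mean = 8.2000; sum of squared deviations = 4.3394
s² = 4.3394 / 5 = 0.8679
s = √0.8679 = 0.932

θ* = 0.932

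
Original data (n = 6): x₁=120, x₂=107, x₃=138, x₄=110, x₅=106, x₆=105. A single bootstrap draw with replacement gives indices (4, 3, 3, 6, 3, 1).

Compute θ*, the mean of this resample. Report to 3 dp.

θ* = 124.833

Resample values: 110, 138, 138, 105, 138, 120.
Mean = (110 + 138 + 138 + 105 + 138 + 120) / 6 = 749.0 / 6 = 124.833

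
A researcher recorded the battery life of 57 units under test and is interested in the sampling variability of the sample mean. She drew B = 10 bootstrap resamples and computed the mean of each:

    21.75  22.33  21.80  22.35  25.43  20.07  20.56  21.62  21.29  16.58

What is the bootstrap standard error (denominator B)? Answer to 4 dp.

SE* = 2.0989

Bootstrap SE is the standard deviation of the 10 replicate means.
Mean of replicates: (21.75 + 22.33 + 21.80 + 22.35 + 25.43 + 20.07 + 20.56 + 21.62 + 21.29 + 16.58) / 10 = 213.78000 / 10 = 21.37800
Sum of squared deviations: (+0.37200)² + (+0.95200)² + (+0.42200)² + (+0.97200)² + (+4.05200)² + (−1.30800)² + (−0.81800)² + (+0.24200)² + (−0.08800)² + (−4.79800)² = 44.05336
Variance = 44.05336 / 10 = 4.40534
SE* = √4.40534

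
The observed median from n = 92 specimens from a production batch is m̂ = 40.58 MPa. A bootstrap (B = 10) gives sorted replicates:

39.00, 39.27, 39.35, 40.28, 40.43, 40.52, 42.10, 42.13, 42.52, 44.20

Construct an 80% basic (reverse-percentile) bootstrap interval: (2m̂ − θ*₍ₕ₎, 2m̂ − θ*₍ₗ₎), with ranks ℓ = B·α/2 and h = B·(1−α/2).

Percentile endpoints at ranks 1 and 9: θ*₍1₎ = 39.00, θ*₍9₎ = 42.52.
Basic interval reflects these around m̂:
  lower = 2 × 40.58 − 42.52 = 38.64
  upper = 2 × 40.58 − 39.00 = 42.16

(38.64, 42.16)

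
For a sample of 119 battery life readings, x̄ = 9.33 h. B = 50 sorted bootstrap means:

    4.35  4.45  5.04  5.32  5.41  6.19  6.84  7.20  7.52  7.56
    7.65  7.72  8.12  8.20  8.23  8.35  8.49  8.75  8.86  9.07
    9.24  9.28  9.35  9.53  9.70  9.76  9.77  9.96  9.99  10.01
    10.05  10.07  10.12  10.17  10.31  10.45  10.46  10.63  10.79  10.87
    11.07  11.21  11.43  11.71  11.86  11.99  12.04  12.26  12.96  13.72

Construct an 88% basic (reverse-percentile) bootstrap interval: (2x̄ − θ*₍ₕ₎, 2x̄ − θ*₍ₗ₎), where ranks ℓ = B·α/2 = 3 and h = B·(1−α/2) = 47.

(6.62, 13.62)

Percentile endpoints at ranks 3 and 47: θ*₍3₎ = 5.04, θ*₍47₎ = 12.04.
Basic interval reflects these around x̄:
  lower = 2 × 9.33 − 12.04 = 6.62
  upper = 2 × 9.33 − 5.04 = 13.62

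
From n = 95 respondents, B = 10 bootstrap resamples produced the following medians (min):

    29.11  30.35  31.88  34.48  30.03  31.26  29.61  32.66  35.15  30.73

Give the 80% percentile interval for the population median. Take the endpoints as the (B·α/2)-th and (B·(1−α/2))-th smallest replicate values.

Sorted replicates: 29.11, 29.61, 30.03, 30.35, 30.73, 31.26, 31.88, 32.66, 34.48, 35.15
α = 0.20; lower rank = 10 × 0.100 = 1; upper rank = 10 × 0.900 = 9.
The 1st smallest replicate is 29.11; the 9th is 34.48.

(29.11, 34.48)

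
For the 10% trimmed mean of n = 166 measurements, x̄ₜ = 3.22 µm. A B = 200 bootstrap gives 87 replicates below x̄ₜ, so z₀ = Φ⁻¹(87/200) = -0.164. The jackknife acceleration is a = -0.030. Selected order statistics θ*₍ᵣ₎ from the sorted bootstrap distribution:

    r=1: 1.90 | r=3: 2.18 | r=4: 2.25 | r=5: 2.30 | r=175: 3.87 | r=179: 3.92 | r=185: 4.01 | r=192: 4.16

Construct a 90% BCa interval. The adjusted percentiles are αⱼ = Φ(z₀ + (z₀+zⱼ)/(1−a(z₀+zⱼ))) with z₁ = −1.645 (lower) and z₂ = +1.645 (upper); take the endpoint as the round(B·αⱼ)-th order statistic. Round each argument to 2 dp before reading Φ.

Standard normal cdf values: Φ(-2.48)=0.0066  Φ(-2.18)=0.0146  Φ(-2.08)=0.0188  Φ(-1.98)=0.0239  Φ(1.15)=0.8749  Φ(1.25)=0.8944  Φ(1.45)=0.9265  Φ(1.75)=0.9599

Lower: z₀ + z₁ = -0.164 + (-1.645) = -1.809; 1 − a(z₀+z₁) = 1 − (-0.030)(-1.809) = 0.9457; argument = -0.164 + (-1.809)/0.9457 = -2.0768 → -2.08.
α₁ = Φ(-2.08) = 0.0188; rank = round(200 × 0.0188) = 4; θ*₍4₎ = 2.25.
Upper: z₀ + z₂ = 1.481; 1 − a(z₀+z₂) = 1.0444; argument = 1.2540 → 1.25; α₂ = 0.8944; rank = 179; θ*₍179₎ = 3.92.

(2.25, 3.92)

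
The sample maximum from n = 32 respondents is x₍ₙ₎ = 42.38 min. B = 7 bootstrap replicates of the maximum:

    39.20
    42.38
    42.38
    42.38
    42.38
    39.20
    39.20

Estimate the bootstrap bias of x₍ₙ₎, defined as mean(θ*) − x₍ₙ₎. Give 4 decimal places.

mean(θ*) = (39.20 + 42.38 + 42.38 + 42.38 + 42.38 + 39.20 + 39.20) / 7 = 41.01714
bias = 41.01714 − 42.38

bias = −1.3629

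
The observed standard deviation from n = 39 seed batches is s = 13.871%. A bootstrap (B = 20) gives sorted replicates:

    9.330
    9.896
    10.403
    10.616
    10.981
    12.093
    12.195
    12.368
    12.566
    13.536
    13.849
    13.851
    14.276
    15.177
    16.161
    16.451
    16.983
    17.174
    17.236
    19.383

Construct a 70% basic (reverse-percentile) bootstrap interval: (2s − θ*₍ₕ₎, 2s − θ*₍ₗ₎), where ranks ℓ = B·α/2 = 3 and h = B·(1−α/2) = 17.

Percentile endpoints at ranks 3 and 17: θ*₍3₎ = 10.403, θ*₍17₎ = 16.983.
Basic interval reflects these around s:
  lower = 2 × 13.871 − 16.983 = 10.759
  upper = 2 × 13.871 − 10.403 = 17.339

(10.759, 17.339)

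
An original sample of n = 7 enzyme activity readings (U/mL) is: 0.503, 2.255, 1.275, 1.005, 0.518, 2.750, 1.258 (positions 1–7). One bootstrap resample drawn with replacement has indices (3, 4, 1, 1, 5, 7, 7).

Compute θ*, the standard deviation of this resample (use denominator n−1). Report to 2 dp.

θ* = 0.38

Resample values: 1.275, 1.005, 0.503, 0.503, 0.518, 1.258, 1.258.
Mean = 0.9029; sum of squared deviations = 0.8691
s² = 0.8691 / 6 = 0.1448
s = √0.1448 = 0.38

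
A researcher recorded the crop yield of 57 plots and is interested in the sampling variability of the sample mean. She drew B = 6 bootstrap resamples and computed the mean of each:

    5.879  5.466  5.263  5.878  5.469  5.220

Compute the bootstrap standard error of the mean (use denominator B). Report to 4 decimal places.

Bootstrap SE is the standard deviation of the 6 replicate means.
Mean of replicates: (5.879 + 5.466 + 5.263 + 5.878 + 5.469 + 5.220) / 6 = 33.17500 / 6 = 5.52917
Sum of squared deviations: (+0.34983)² + (−0.06317)² + (−0.26617)² + (+0.34883)² + (−0.06017)² + (−0.30917)² = 0.41811
Variance = 0.41811 / 6 = 0.06968
SE* = √0.06968

SE* = 0.2640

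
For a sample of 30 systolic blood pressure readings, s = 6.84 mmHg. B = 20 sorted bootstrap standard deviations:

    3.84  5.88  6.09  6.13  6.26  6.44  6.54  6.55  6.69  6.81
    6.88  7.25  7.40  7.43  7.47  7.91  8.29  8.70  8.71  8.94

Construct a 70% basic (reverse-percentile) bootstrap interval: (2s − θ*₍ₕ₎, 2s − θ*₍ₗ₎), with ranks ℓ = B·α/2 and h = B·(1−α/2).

Percentile endpoints at ranks 3 and 17: θ*₍3₎ = 6.09, θ*₍17₎ = 8.29.
Basic interval reflects these around s:
  lower = 2 × 6.84 − 8.29 = 5.39
  upper = 2 × 6.84 − 6.09 = 7.59

(5.39, 7.59)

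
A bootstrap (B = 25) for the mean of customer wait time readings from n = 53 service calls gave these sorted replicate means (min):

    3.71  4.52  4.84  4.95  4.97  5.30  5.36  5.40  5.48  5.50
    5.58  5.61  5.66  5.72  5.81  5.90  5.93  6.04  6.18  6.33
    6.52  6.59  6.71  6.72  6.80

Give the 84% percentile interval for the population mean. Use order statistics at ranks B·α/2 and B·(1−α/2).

(4.52, 6.71)

α = 0.16; lower rank = 25 × 0.080 = 2; upper rank = 25 × 0.920 = 23.
The 2nd smallest replicate is 4.52; the 23rd is 6.71.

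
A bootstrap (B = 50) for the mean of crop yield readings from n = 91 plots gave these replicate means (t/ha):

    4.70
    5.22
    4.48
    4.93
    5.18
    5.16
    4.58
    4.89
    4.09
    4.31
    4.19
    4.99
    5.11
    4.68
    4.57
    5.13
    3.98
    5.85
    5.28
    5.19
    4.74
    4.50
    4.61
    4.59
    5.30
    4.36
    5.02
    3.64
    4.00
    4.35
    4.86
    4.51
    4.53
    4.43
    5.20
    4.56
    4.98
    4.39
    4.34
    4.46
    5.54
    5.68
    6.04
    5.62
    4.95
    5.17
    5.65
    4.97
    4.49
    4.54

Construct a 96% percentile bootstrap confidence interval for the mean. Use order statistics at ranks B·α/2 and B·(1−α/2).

Sorted replicates: 3.64, 3.98, 4.00, 4.09, 4.19, 4.31, 4.34, 4.35, 4.36, 4.39, 4.43, 4.46, 4.48, 4.49, 4.50, 4.51, 4.53, 4.54, 4.56, 4.57, 4.58, 4.59, 4.61, 4.68, 4.70, 4.74, 4.86, 4.89, 4.93, 4.95, 4.97, 4.98, 4.99, 5.02, 5.11, 5.13, 5.16, 5.17, 5.18, 5.19, 5.20, 5.22, 5.28, 5.30, 5.54, 5.62, 5.65, 5.68, 5.85, 6.04
α = 0.04; lower rank = 50 × 0.020 = 1; upper rank = 50 × 0.980 = 49.
The 1st smallest replicate is 3.64; the 49th is 5.85.

(3.64, 5.85)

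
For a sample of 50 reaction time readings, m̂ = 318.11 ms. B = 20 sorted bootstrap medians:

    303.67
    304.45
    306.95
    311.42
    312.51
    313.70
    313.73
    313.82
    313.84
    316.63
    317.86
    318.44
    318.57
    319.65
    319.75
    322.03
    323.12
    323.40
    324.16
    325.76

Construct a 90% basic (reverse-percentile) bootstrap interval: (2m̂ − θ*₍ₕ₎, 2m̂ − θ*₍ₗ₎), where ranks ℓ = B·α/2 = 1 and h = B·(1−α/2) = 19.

Percentile endpoints at ranks 1 and 19: θ*₍1₎ = 303.67, θ*₍19₎ = 324.16.
Basic interval reflects these around m̂:
  lower = 2 × 318.11 − 324.16 = 312.06
  upper = 2 × 318.11 − 303.67 = 332.55

(312.06, 332.55)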